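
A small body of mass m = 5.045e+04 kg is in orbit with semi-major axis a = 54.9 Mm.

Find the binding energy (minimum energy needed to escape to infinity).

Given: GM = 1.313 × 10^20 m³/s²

Convert to SI: a = 54.9 Mm = 5.49e+07 m.
Total orbital energy is E = −GMm/(2a); binding energy is E_bind = −E = GMm/(2a).
E_bind = 1.313e+20 · 5.045e+04 / (2 · 5.49e+07) J ≈ 6.033e+16 J = 60.33 PJ.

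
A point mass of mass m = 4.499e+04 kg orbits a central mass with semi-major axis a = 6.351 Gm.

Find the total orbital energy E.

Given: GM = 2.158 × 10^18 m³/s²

Convert to SI: a = 6.351 Gm = 6.351e+09 m.
E = −GMm / (2a).
E = −2.158e+18 · 4.499e+04 / (2 · 6.351e+09) J ≈ -7.644e+12 J = -7.644 TJ.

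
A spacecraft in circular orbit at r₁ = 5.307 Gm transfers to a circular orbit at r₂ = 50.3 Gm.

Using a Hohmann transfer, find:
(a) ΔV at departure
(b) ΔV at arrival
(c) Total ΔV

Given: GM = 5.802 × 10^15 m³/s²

Convert to SI: r₁ = 5.307 Gm = 5.307e+09 m; r₂ = 50.3 Gm = 5.03e+10 m.
Transfer semi-major axis: a_t = (r₁ + r₂)/2 = (5.307e+09 + 5.03e+10)/2 = 2.78035e+10 m.
Circular speeds: v₁ = √(GM/r₁) = 1045.6 m/s, v₂ = √(GM/r₂) = 339.629 m/s.
Transfer speeds (vis-viva v² = GM(2/r − 1/a_t)): v₁ᵗ = 1406.37 m/s, v₂ᵗ = 148.381 m/s.
(a) ΔV₁ = |v₁ᵗ − v₁| ≈ 360.8 m/s = 360.8 m/s.
(b) ΔV₂ = |v₂ − v₂ᵗ| ≈ 191.2 m/s = 191.2 m/s.
(c) ΔV_total = ΔV₁ + ΔV₂ ≈ 552 m/s = 552 m/s.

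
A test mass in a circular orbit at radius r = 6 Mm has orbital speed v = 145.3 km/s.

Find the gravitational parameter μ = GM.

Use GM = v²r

Convert to SI: r = 6 Mm = 6e+06 m; v = 145.3 km/s = 145300 m/s.
For a circular orbit v² = GM/r, so GM = v² · r.
GM = (145300)² · 6e+06 m³/s² ≈ 1.267e+17 m³/s² = 1.267 × 10^17 m³/s².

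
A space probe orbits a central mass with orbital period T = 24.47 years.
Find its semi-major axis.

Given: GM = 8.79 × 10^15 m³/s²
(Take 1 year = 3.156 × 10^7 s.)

Convert to SI: T = 24.47 years = 7.72273e+08 s.
Invert Kepler's third law: a = (GM · T² / (4π²))^(1/3).
Substituting T = 7.72273e+08 s and GM = 8.79e+15 m³/s²:
a = (8.79e+15 · (7.72273e+08)² / (4π²))^(1/3) m
a ≈ 5.102e+10 m = 51.02 Gm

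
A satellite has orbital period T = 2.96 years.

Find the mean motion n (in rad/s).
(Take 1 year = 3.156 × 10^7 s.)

Convert to SI: T = 2.96 years = 9.34176e+07 s.
n = 2π / T.
n = 2π / 9.34176e+07 s ≈ 6.726e-08 rad/s.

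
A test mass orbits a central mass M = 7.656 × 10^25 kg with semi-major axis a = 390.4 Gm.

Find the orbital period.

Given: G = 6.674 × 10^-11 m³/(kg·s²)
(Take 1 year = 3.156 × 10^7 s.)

Convert to SI: a = 390.4 Gm = 3.904e+11 m.
GM = G · M = 6.674e-11 · 7.656e+25 = 5.10961e+15 m³/s².
Kepler's third law: T = 2π √(a³ / GM).
Substituting a = 3.904e+11 m and GM = 5.10961e+15 m³/s²:
T = 2π √((3.904e+11)³ / 5.10961e+15) s
T ≈ 2.144e+10 s = 679.4 years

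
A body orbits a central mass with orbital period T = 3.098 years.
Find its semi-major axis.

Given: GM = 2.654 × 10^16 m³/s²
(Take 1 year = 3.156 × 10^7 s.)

Convert to SI: T = 3.098 years = 9.77729e+07 s.
Invert Kepler's third law: a = (GM · T² / (4π²))^(1/3).
Substituting T = 9.77729e+07 s and GM = 2.654e+16 m³/s²:
a = (2.654e+16 · (9.77729e+07)² / (4π²))^(1/3) m
a ≈ 1.859e+10 m = 18.59 Gm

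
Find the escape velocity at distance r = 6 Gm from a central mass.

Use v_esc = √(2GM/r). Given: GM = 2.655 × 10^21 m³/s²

Convert to SI: r = 6 Gm = 6e+09 m.
Escape velocity comes from setting total energy to zero: ½v² − GM/r = 0 ⇒ v_esc = √(2GM / r).
v_esc = √(2 · 2.655e+21 / 6e+09) m/s ≈ 9.407e+05 m/s = 940.7 km/s.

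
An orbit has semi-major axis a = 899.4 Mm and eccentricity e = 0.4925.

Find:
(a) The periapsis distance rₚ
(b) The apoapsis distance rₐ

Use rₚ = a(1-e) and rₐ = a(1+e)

Convert to SI: a = 899.4 Mm = 8.994e+08 m.
(a) rₚ = a(1 − e) = 8.994e+08 · (1 − 0.4925) = 8.994e+08 · 0.5075 ≈ 4.564e+08 m = 456.4 Mm.
(b) rₐ = a(1 + e) = 8.994e+08 · (1 + 0.4925) = 8.994e+08 · 1.4925 ≈ 1.342e+09 m = 1.342 Gm.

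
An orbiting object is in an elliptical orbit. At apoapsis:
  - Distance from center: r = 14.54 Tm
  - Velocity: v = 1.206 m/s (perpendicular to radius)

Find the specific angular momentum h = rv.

Convert to SI: r = 14.54 Tm = 1.454e+13 m.
With v perpendicular to r, h = r · v.
h = 1.454e+13 · 1.206 m²/s ≈ 1.754e+13 m²/s.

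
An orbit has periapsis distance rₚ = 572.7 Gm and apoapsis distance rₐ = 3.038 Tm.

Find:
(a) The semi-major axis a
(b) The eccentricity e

Convert to SI: rₚ = 572.7 Gm = 5.727e+11 m; rₐ = 3.038 Tm = 3.038e+12 m.
(a) a = (rₚ + rₐ) / 2 = (5.727e+11 + 3.038e+12) / 2 ≈ 1.805e+12 m = 1.805 Tm.
(b) e = (rₐ − rₚ) / (rₐ + rₚ) = (3.038e+12 − 5.727e+11) / (3.038e+12 + 5.727e+11) ≈ 0.6828.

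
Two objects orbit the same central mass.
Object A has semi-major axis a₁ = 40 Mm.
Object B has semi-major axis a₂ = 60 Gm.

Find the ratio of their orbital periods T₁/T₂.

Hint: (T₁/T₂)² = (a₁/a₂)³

Convert to SI: a₁ = 40 Mm = 4e+07 m; a₂ = 60 Gm = 6e+10 m.
From Kepler's third law, (T₁/T₂)² = (a₁/a₂)³, so T₁/T₂ = (a₁/a₂)^(3/2).
a₁/a₂ = 4e+07 / 6e+10 = 0.000666667.
T₁/T₂ = (0.000666667)^(3/2) ≈ 1.721e-05.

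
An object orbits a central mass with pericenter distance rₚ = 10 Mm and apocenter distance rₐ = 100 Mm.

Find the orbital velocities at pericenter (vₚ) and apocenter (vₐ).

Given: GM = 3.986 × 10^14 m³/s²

Convert to SI: rₚ = 10 Mm = 1e+07 m; rₐ = 100 Mm = 1e+08 m.
Use the vis-viva equation v² = GM(2/r − 1/a) with a = (rₚ + rₐ)/2 = (1e+07 + 1e+08)/2 = 5.5e+07 m.
vₚ = √(GM · (2/rₚ − 1/a)) = √(3.986e+14 · (2/1e+07 − 1/5.5e+07)) m/s ≈ 8513 m/s = 8.513 km/s.
vₐ = √(GM · (2/rₐ − 1/a)) = √(3.986e+14 · (2/1e+08 − 1/5.5e+07)) m/s ≈ 851.3 m/s = 851.3 m/s.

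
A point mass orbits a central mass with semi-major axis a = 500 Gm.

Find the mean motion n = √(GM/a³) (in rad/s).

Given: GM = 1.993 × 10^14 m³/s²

Convert to SI: a = 500 Gm = 5e+11 m.
n = √(GM / a³).
n = √(1.993e+14 / (5e+11)³) rad/s ≈ 3.993e-11 rad/s.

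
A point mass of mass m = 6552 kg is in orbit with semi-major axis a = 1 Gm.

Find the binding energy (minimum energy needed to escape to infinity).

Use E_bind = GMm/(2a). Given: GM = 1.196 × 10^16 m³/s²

Convert to SI: a = 1 Gm = 1e+09 m.
Total orbital energy is E = −GMm/(2a); binding energy is E_bind = −E = GMm/(2a).
E_bind = 1.196e+16 · 6552 / (2 · 1e+09) J ≈ 3.918e+10 J = 39.18 GJ.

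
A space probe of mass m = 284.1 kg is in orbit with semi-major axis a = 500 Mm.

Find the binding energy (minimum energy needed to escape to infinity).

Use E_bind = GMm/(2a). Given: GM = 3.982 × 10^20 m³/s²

Convert to SI: a = 500 Mm = 5e+08 m.
Total orbital energy is E = −GMm/(2a); binding energy is E_bind = −E = GMm/(2a).
E_bind = 3.982e+20 · 284.1 / (2 · 5e+08) J ≈ 1.131e+14 J = 113.1 TJ.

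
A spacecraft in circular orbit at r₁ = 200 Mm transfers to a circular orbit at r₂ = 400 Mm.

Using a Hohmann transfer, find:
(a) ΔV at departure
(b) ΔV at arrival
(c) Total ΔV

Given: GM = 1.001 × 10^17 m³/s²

Convert to SI: r₁ = 200 Mm = 2e+08 m; r₂ = 400 Mm = 4e+08 m.
Transfer semi-major axis: a_t = (r₁ + r₂)/2 = (2e+08 + 4e+08)/2 = 3e+08 m.
Circular speeds: v₁ = √(GM/r₁) = 22371.9 m/s, v₂ = √(GM/r₂) = 15819.3 m/s.
Transfer speeds (vis-viva v² = GM(2/r − 1/a_t)): v₁ᵗ = 25832.8 m/s, v₂ᵗ = 12916.4 m/s.
(a) ΔV₁ = |v₁ᵗ − v₁| ≈ 3461 m/s = 3.461 km/s.
(b) ΔV₂ = |v₂ − v₂ᵗ| ≈ 2903 m/s = 2.903 km/s.
(c) ΔV_total = ΔV₁ + ΔV₂ ≈ 6364 m/s = 6.364 km/s.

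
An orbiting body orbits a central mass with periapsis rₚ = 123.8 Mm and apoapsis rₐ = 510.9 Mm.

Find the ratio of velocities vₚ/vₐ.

Convert to SI: rₚ = 123.8 Mm = 1.238e+08 m; rₐ = 510.9 Mm = 5.109e+08 m.
Conservation of angular momentum gives rₚvₚ = rₐvₐ, so vₚ/vₐ = rₐ/rₚ.
vₚ/vₐ = 5.109e+08 / 1.238e+08 ≈ 4.127.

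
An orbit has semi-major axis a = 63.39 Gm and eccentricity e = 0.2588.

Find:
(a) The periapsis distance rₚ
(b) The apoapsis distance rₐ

Convert to SI: a = 63.39 Gm = 6.339e+10 m.
(a) rₚ = a(1 − e) = 6.339e+10 · (1 − 0.2588) = 6.339e+10 · 0.7412 ≈ 4.698e+10 m = 46.98 Gm.
(b) rₐ = a(1 + e) = 6.339e+10 · (1 + 0.2588) = 6.339e+10 · 1.2588 ≈ 7.98e+10 m = 79.8 Gm.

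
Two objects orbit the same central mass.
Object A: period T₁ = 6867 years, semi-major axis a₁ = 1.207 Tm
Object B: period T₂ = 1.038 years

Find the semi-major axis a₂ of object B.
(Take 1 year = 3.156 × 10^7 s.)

Convert to SI: T₁ = 6867 years = 2.16723e+11 s; a₁ = 1.207 Tm = 1.207e+12 m; T₂ = 1.038 years = 3.27593e+07 s.
Kepler's third law: (T₁/T₂)² = (a₁/a₂)³ ⇒ a₂ = a₁ · (T₂/T₁)^(2/3).
T₂/T₁ = 3.27593e+07 / 2.16723e+11 = 0.000151158.
a₂ = 1.207e+12 · (0.000151158)^(2/3) m ≈ 3.425e+09 m = 3.425 Gm.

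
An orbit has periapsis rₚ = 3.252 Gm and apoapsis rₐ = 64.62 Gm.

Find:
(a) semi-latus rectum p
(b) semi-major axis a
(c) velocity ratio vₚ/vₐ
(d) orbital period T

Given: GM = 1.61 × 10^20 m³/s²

Convert to SI: rₚ = 3.252 Gm = 3.252e+09 m; rₐ = 64.62 Gm = 6.462e+10 m.
(a) From a = (rₚ + rₐ)/2 = 3.3936e+10 m and e = (rₐ − rₚ)/(rₐ + rₚ) = 0.904173, p = a(1 − e²) = 3.3936e+10 · (1 − (0.904173)²) ≈ 6.192e+09 m
(b) a = (rₚ + rₐ)/2 = (3.252e+09 + 6.462e+10)/2 ≈ 3.394e+10 m
(c) Conservation of angular momentum (rₚvₚ = rₐvₐ) gives vₚ/vₐ = rₐ/rₚ = 6.462e+10/3.252e+09 ≈ 19.87
(d) With a = (rₚ + rₐ)/2 = 3.3936e+10 m, T = 2π √(a³/GM) = 2π √((3.3936e+10)³/1.61e+20) s ≈ 3.096e+06 s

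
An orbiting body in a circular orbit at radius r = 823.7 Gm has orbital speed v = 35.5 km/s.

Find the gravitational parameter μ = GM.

Convert to SI: r = 823.7 Gm = 8.237e+11 m; v = 35.5 km/s = 35500 m/s.
For a circular orbit v² = GM/r, so GM = v² · r.
GM = (35500)² · 8.237e+11 m³/s² ≈ 1.038e+21 m³/s² = 1.038 × 10^21 m³/s².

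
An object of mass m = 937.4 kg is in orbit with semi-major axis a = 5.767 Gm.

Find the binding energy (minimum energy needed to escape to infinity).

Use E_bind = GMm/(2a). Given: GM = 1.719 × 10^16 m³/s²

Convert to SI: a = 5.767 Gm = 5.767e+09 m.
Total orbital energy is E = −GMm/(2a); binding energy is E_bind = −E = GMm/(2a).
E_bind = 1.719e+16 · 937.4 / (2 · 5.767e+09) J ≈ 1.397e+09 J = 1.397 GJ.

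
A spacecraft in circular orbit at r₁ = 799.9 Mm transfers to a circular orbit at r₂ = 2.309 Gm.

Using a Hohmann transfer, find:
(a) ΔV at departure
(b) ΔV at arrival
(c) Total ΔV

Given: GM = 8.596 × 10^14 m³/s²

Convert to SI: r₁ = 799.9 Mm = 7.999e+08 m; r₂ = 2.309 Gm = 2.309e+09 m.
Transfer semi-major axis: a_t = (r₁ + r₂)/2 = (7.999e+08 + 2.309e+09)/2 = 1.55445e+09 m.
Circular speeds: v₁ = √(GM/r₁) = 1036.65 m/s, v₂ = √(GM/r₂) = 610.149 m/s.
Transfer speeds (vis-viva v² = GM(2/r − 1/a_t)): v₁ᵗ = 1263.44 m/s, v₂ᵗ = 437.689 m/s.
(a) ΔV₁ = |v₁ᵗ − v₁| ≈ 226.8 m/s = 226.8 m/s.
(b) ΔV₂ = |v₂ − v₂ᵗ| ≈ 172.5 m/s = 172.5 m/s.
(c) ΔV_total = ΔV₁ + ΔV₂ ≈ 399.3 m/s = 399.3 m/s.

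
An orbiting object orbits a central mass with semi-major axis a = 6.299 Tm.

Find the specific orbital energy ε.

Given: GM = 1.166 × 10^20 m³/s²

Convert to SI: a = 6.299 Tm = 6.299e+12 m.
ε = −GM / (2a).
ε = −1.166e+20 / (2 · 6.299e+12) J/kg ≈ -9.255e+06 J/kg = -9.255 MJ/kg.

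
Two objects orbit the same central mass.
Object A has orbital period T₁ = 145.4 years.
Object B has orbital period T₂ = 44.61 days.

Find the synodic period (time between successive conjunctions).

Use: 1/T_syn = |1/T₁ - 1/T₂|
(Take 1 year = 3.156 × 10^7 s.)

Convert to SI: T₁ = 145.4 years = 4.58882e+09 s; T₂ = 44.61 days = 3.8543e+06 s.
T_syn = |T₁ · T₂ / (T₁ − T₂)|.
T_syn = |4.58882e+09 · 3.8543e+06 / (4.58882e+09 − 3.8543e+06)| s ≈ 3.858e+06 s = 44.65 days.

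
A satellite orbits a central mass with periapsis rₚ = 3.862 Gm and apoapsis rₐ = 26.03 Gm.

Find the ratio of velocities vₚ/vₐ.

Convert to SI: rₚ = 3.862 Gm = 3.862e+09 m; rₐ = 26.03 Gm = 2.603e+10 m.
Conservation of angular momentum gives rₚvₚ = rₐvₐ, so vₚ/vₐ = rₐ/rₚ.
vₚ/vₐ = 2.603e+10 / 3.862e+09 ≈ 6.74.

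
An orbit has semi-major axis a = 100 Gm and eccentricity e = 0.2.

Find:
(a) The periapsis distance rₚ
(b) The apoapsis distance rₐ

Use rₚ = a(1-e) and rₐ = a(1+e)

Convert to SI: a = 100 Gm = 1e+11 m.
(a) rₚ = a(1 − e) = 1e+11 · (1 − 0.2) = 1e+11 · 0.8 ≈ 8e+10 m = 80 Gm.
(b) rₐ = a(1 + e) = 1e+11 · (1 + 0.2) = 1e+11 · 1.2 ≈ 1.2e+11 m = 120 Gm.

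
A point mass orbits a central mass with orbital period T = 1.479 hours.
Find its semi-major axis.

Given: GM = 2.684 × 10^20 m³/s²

Convert to SI: T = 1.479 hours = 5324.4 s.
Invert Kepler's third law: a = (GM · T² / (4π²))^(1/3).
Substituting T = 5324.4 s and GM = 2.684e+20 m³/s²:
a = (2.684e+20 · (5324.4)² / (4π²))^(1/3) m
a ≈ 5.776e+08 m = 577.6 Mm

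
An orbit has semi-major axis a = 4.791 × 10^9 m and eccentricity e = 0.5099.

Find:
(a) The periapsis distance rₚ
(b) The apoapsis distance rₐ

(a) rₚ = a(1 − e) = 4.791e+09 · (1 − 0.5099) = 4.791e+09 · 0.4901 ≈ 2.348e+09 m = 2.348 × 10^9 m.
(b) rₐ = a(1 + e) = 4.791e+09 · (1 + 0.5099) = 4.791e+09 · 1.5099 ≈ 7.234e+09 m = 7.234 × 10^9 m.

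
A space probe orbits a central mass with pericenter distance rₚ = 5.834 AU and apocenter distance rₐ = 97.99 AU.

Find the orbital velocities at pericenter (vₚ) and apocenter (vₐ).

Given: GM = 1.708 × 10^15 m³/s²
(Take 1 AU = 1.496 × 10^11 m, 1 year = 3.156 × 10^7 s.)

Convert to SI: rₚ = 5.834 AU = 8.72766e+11 m; rₐ = 97.99 AU = 1.46593e+13 m.
Use the vis-viva equation v² = GM(2/r − 1/a) with a = (rₚ + rₐ)/2 = (8.72766e+11 + 1.46593e+13)/2 = 7.76604e+12 m.
vₚ = √(GM · (2/rₚ − 1/a)) = √(1.708e+15 · (2/8.72766e+11 − 1/7.76604e+12)) m/s ≈ 60.78 m/s = 0.01282 AU/year.
vₐ = √(GM · (2/rₐ − 1/a)) = √(1.708e+15 · (2/1.46593e+13 − 1/7.76604e+12)) m/s ≈ 3.619 m/s = 0.0007634 AU/year.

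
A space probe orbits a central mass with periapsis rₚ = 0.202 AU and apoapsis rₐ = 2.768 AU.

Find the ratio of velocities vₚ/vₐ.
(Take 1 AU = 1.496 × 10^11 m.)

Convert to SI: rₚ = 0.202 AU = 3.02192e+10 m; rₐ = 2.768 AU = 4.14093e+11 m.
Conservation of angular momentum gives rₚvₚ = rₐvₐ, so vₚ/vₐ = rₐ/rₚ.
vₚ/vₐ = 4.14093e+11 / 3.02192e+10 ≈ 13.7.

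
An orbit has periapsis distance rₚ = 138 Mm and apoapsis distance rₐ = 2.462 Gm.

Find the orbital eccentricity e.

Convert to SI: rₚ = 138 Mm = 1.38e+08 m; rₐ = 2.462 Gm = 2.462e+09 m.
e = (rₐ − rₚ) / (rₐ + rₚ).
e = (2.462e+09 − 1.38e+08) / (2.462e+09 + 1.38e+08) = 2.324e+09 / 2.6e+09 ≈ 0.8938.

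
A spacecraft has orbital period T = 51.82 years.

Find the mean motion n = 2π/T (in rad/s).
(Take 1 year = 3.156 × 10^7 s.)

Convert to SI: T = 51.82 years = 1.63544e+09 s.
n = 2π / T.
n = 2π / 1.63544e+09 s ≈ 3.842e-09 rad/s.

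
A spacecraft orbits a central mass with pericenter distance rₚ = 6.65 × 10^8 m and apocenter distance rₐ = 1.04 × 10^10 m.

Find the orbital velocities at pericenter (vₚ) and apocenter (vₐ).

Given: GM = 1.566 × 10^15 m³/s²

Use the vis-viva equation v² = GM(2/r − 1/a) with a = (rₚ + rₐ)/2 = (6.65e+08 + 1.04e+10)/2 = 5.5325e+09 m.
vₚ = √(GM · (2/rₚ − 1/a)) = √(1.566e+15 · (2/6.65e+08 − 1/5.5325e+09)) m/s ≈ 2104 m/s = 2.104 km/s.
vₐ = √(GM · (2/rₐ − 1/a)) = √(1.566e+15 · (2/1.04e+10 − 1/5.5325e+09)) m/s ≈ 134.5 m/s = 134.5 m/s.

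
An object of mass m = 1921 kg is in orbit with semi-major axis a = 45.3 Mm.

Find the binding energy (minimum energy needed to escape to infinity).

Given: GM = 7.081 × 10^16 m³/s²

Convert to SI: a = 45.3 Mm = 4.53e+07 m.
Total orbital energy is E = −GMm/(2a); binding energy is E_bind = −E = GMm/(2a).
E_bind = 7.081e+16 · 1921 / (2 · 4.53e+07) J ≈ 1.501e+12 J = 1.501 TJ.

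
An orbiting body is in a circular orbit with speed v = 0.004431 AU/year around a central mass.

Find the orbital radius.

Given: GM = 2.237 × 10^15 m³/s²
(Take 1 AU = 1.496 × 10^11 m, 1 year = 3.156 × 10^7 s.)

Convert to SI: v = 0.004431 AU/year = 21.0037 m/s.
For a circular orbit, v² = GM / r, so r = GM / v².
r = 2.237e+15 / (21.0037)² m ≈ 5.071e+12 m = 33.9 AU.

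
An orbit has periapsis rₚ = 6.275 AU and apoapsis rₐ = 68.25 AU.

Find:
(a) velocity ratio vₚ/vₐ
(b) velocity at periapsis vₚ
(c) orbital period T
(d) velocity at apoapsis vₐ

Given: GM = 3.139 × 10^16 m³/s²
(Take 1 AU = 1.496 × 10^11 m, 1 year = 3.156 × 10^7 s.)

Convert to SI: rₚ = 6.275 AU = 9.3874e+11 m; rₐ = 68.25 AU = 1.02102e+13 m.
(a) Conservation of angular momentum (rₚvₚ = rₐvₐ) gives vₚ/vₐ = rₐ/rₚ = 1.02102e+13/9.3874e+11 ≈ 10.88
(b) With a = (rₚ + rₐ)/2 = 5.57447e+12 m, vₚ = √(GM (2/rₚ − 1/a)) = √(3.139e+16 · (2/9.3874e+11 − 1/5.57447e+12)) m/s ≈ 247.5 m/s
(c) With a = (rₚ + rₐ)/2 = 5.57447e+12 m, T = 2π √(a³/GM) = 2π √((5.57447e+12)³/3.139e+16) s ≈ 4.668e+11 s
(d) With a = (rₚ + rₐ)/2 = 5.57447e+12 m, vₐ = √(GM (2/rₐ − 1/a)) = √(3.139e+16 · (2/1.02102e+13 − 1/5.57447e+12)) m/s ≈ 22.75 m/s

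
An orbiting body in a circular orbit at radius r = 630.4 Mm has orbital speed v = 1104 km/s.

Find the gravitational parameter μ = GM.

Convert to SI: r = 630.4 Mm = 6.304e+08 m; v = 1104 km/s = 1.104e+06 m/s.
For a circular orbit v² = GM/r, so GM = v² · r.
GM = (1.104e+06)² · 6.304e+08 m³/s² ≈ 7.683e+20 m³/s² = 7.683 × 10^20 m³/s².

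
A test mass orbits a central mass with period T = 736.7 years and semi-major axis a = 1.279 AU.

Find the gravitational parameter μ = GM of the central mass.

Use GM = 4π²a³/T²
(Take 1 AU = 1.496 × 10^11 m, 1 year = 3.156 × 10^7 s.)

Convert to SI: T = 736.7 years = 2.32503e+10 s; a = 1.279 AU = 1.91338e+11 m.
GM = 4π² · a³ / T².
GM = 4π² · (1.91338e+11)³ / (2.32503e+10)² m³/s² ≈ 5.116e+14 m³/s² = 5.116 × 10^14 m³/s².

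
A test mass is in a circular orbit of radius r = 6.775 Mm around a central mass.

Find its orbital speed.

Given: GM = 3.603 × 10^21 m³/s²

Convert to SI: r = 6.775 Mm = 6.775e+06 m.
For a circular orbit, gravity supplies the centripetal force, so v = √(GM / r).
v = √(3.603e+21 / 6.775e+06) m/s ≈ 2.306e+07 m/s = 2.306e+04 km/s.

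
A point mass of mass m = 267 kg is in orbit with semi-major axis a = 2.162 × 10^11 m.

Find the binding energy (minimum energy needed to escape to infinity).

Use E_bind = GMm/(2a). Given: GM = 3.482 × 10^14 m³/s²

Total orbital energy is E = −GMm/(2a); binding energy is E_bind = −E = GMm/(2a).
E_bind = 3.482e+14 · 267 / (2 · 2.162e+11) J ≈ 2.15e+05 J = 215 kJ.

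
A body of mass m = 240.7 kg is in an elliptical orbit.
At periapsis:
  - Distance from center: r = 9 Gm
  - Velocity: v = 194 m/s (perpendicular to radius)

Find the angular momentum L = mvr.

Convert to SI: r = 9 Gm = 9e+09 m.
Since v is perpendicular to r, L = m · v · r.
L = 240.7 · 194 · 9e+09 kg·m²/s ≈ 4.203e+14 kg·m²/s.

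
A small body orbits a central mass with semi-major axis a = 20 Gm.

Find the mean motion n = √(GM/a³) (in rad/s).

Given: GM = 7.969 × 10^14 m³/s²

Convert to SI: a = 20 Gm = 2e+10 m.
n = √(GM / a³).
n = √(7.969e+14 / (2e+10)³) rad/s ≈ 9.981e-09 rad/s.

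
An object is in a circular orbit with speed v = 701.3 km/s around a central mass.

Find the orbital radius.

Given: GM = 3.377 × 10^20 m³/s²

Convert to SI: v = 701.3 km/s = 701300 m/s.
For a circular orbit, v² = GM / r, so r = GM / v².
r = 3.377e+20 / (701300)² m ≈ 6.866e+08 m = 6.866 × 10^8 m.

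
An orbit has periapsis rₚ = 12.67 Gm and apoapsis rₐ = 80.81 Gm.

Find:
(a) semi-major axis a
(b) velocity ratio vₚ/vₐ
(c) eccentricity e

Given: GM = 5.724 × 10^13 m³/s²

Convert to SI: rₚ = 12.67 Gm = 1.267e+10 m; rₐ = 80.81 Gm = 8.081e+10 m.
(a) a = (rₚ + rₐ)/2 = (1.267e+10 + 8.081e+10)/2 ≈ 4.674e+10 m
(b) Conservation of angular momentum (rₚvₚ = rₐvₐ) gives vₚ/vₐ = rₐ/rₚ = 8.081e+10/1.267e+10 ≈ 6.378
(c) e = (rₐ − rₚ)/(rₐ + rₚ) = (8.081e+10 − 1.267e+10)/(8.081e+10 + 1.267e+10) ≈ 0.7289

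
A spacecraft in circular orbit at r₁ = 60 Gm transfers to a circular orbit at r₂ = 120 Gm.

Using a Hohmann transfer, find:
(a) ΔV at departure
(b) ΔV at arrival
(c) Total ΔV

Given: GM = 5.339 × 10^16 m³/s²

Convert to SI: r₁ = 60 Gm = 6e+10 m; r₂ = 120 Gm = 1.2e+11 m.
Transfer semi-major axis: a_t = (r₁ + r₂)/2 = (6e+10 + 1.2e+11)/2 = 9e+10 m.
Circular speeds: v₁ = √(GM/r₁) = 943.31 m/s, v₂ = √(GM/r₂) = 667.021 m/s.
Transfer speeds (vis-viva v² = GM(2/r − 1/a_t)): v₁ᵗ = 1089.24 m/s, v₂ᵗ = 544.62 m/s.
(a) ΔV₁ = |v₁ᵗ − v₁| ≈ 145.9 m/s = 145.9 m/s.
(b) ΔV₂ = |v₂ − v₂ᵗ| ≈ 122.4 m/s = 122.4 m/s.
(c) ΔV_total = ΔV₁ + ΔV₂ ≈ 268.3 m/s = 268.3 m/s.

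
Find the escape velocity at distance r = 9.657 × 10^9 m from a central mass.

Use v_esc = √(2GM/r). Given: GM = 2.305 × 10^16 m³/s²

Escape velocity comes from setting total energy to zero: ½v² − GM/r = 0 ⇒ v_esc = √(2GM / r).
v_esc = √(2 · 2.305e+16 / 9.657e+09) m/s ≈ 2185 m/s = 2.185 km/s.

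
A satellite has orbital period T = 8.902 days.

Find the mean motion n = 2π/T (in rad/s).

Convert to SI: T = 8.902 days = 769133 s.
n = 2π / T.
n = 2π / 769133 s ≈ 8.169e-06 rad/s.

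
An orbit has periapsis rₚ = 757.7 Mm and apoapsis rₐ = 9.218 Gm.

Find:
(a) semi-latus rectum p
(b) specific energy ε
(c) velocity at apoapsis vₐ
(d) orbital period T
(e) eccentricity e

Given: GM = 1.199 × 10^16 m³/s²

Convert to SI: rₚ = 757.7 Mm = 7.577e+08 m; rₐ = 9.218 Gm = 9.218e+09 m.
(a) From a = (rₚ + rₐ)/2 = 4.98785e+09 m and e = (rₐ − rₚ)/(rₐ + rₚ) = 0.848091, p = a(1 − e²) = 4.98785e+09 · (1 − (0.848091)²) ≈ 1.4e+09 m
(b) With a = (rₚ + rₐ)/2 = 4.98785e+09 m, ε = −GM/(2a) = −1.199e+16/(2 · 4.98785e+09) J/kg ≈ -1.202e+06 J/kg
(c) With a = (rₚ + rₐ)/2 = 4.98785e+09 m, vₐ = √(GM (2/rₐ − 1/a)) = √(1.199e+16 · (2/9.218e+09 − 1/4.98785e+09)) m/s ≈ 444.5 m/s
(d) With a = (rₚ + rₐ)/2 = 4.98785e+09 m, T = 2π √(a³/GM) = 2π √((4.98785e+09)³/1.199e+16) s ≈ 2.021e+07 s
(e) e = (rₐ − rₚ)/(rₐ + rₚ) = (9.218e+09 − 7.577e+08)/(9.218e+09 + 7.577e+08) ≈ 0.8481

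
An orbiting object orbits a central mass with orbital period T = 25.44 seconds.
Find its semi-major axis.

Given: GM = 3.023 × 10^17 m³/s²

Invert Kepler's third law: a = (GM · T² / (4π²))^(1/3).
Substituting T = 25.44 s and GM = 3.023e+17 m³/s²:
a = (3.023e+17 · (25.44)² / (4π²))^(1/3) m
a ≈ 1.705e+06 m = 1.705 Mm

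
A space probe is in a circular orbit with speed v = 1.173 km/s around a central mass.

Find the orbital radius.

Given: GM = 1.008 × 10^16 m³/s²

Convert to SI: v = 1.173 km/s = 1173 m/s.
For a circular orbit, v² = GM / r, so r = GM / v².
r = 1.008e+16 / (1173)² m ≈ 7.326e+09 m = 7.326 Gm.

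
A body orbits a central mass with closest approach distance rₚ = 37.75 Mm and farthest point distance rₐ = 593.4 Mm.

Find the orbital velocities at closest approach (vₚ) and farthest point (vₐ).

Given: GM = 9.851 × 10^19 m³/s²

Convert to SI: rₚ = 37.75 Mm = 3.775e+07 m; rₐ = 593.4 Mm = 5.934e+08 m.
Use the vis-viva equation v² = GM(2/r − 1/a) with a = (rₚ + rₐ)/2 = (3.775e+07 + 5.934e+08)/2 = 3.15575e+08 m.
vₚ = √(GM · (2/rₚ − 1/a)) = √(9.851e+19 · (2/3.775e+07 − 1/3.15575e+08)) m/s ≈ 2.215e+06 m/s = 2215 km/s.
vₐ = √(GM · (2/rₐ − 1/a)) = √(9.851e+19 · (2/5.934e+08 − 1/3.15575e+08)) m/s ≈ 1.409e+05 m/s = 140.9 km/s.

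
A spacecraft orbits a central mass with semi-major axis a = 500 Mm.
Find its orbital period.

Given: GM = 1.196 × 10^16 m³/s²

Convert to SI: a = 500 Mm = 5e+08 m.
Kepler's third law: T = 2π √(a³ / GM).
Substituting a = 5e+08 m and GM = 1.196e+16 m³/s²:
T = 2π √((5e+08)³ / 1.196e+16) s
T ≈ 6.423e+05 s = 7.435 days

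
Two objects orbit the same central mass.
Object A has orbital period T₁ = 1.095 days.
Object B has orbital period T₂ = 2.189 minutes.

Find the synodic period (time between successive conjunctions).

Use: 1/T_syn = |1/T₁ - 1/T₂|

Convert to SI: T₁ = 1.095 days = 94608 s; T₂ = 2.189 minutes = 131.34 s.
T_syn = |T₁ · T₂ / (T₁ − T₂)|.
T_syn = |94608 · 131.34 / (94608 − 131.34)| s ≈ 131.5 s = 2.192 minutes.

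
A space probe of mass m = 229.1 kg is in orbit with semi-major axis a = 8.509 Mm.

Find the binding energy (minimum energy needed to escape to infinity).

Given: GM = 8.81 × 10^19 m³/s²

Convert to SI: a = 8.509 Mm = 8.509e+06 m.
Total orbital energy is E = −GMm/(2a); binding energy is E_bind = −E = GMm/(2a).
E_bind = 8.81e+19 · 229.1 / (2 · 8.509e+06) J ≈ 1.186e+15 J = 1.186 PJ.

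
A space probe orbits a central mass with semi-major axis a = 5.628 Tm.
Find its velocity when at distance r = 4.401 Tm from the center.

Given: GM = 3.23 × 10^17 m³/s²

Convert to SI: a = 5.628 Tm = 5.628e+12 m; r = 4.401 Tm = 4.401e+12 m.
Vis-viva: v = √(GM · (2/r − 1/a)).
2/r − 1/a = 2/4.401e+12 − 1/5.628e+12 = 2.76759e-13 m⁻¹.
v = √(3.23e+17 · 2.76759e-13) m/s ≈ 299 m/s = 299 m/s.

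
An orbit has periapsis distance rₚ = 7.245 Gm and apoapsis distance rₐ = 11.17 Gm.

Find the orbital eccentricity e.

Convert to SI: rₚ = 7.245 Gm = 7.245e+09 m; rₐ = 11.17 Gm = 1.117e+10 m.
e = (rₐ − rₚ) / (rₐ + rₚ).
e = (1.117e+10 − 7.245e+09) / (1.117e+10 + 7.245e+09) = 3.925e+09 / 1.8415e+10 ≈ 0.2131.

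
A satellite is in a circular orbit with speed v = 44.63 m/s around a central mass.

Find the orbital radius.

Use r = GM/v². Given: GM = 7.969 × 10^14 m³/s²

For a circular orbit, v² = GM / r, so r = GM / v².
r = 7.969e+14 / (44.63)² m ≈ 4.001e+11 m = 400.1 Gm.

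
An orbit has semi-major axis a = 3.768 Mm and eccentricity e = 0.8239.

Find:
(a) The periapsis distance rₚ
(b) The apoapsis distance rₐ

Convert to SI: a = 3.768 Mm = 3.768e+06 m.
(a) rₚ = a(1 − e) = 3.768e+06 · (1 − 0.8239) = 3.768e+06 · 0.1761 ≈ 6.635e+05 m = 663.5 km.
(b) rₐ = a(1 + e) = 3.768e+06 · (1 + 0.8239) = 3.768e+06 · 1.8239 ≈ 6.872e+06 m = 6.872 Mm.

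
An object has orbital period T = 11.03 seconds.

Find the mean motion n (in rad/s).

n = 2π / T.
n = 2π / 11.03 s ≈ 0.5696 rad/s.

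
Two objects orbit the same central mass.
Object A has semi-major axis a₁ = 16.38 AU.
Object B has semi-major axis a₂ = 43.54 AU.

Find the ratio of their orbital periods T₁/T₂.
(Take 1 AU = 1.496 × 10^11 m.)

Convert to SI: a₁ = 16.38 AU = 2.45045e+12 m; a₂ = 43.54 AU = 6.51358e+12 m.
From Kepler's third law, (T₁/T₂)² = (a₁/a₂)³, so T₁/T₂ = (a₁/a₂)^(3/2).
a₁/a₂ = 2.45045e+12 / 6.51358e+12 = 0.376206.
T₁/T₂ = (0.376206)^(3/2) ≈ 0.2307.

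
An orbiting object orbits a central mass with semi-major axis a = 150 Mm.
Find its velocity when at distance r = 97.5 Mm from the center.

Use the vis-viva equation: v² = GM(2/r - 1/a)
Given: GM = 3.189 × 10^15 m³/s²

Convert to SI: a = 150 Mm = 1.5e+08 m; r = 97.5 Mm = 9.75e+07 m.
Vis-viva: v = √(GM · (2/r − 1/a)).
2/r − 1/a = 2/9.75e+07 − 1/1.5e+08 = 1.38462e-08 m⁻¹.
v = √(3.189e+15 · 1.38462e-08) m/s ≈ 6645 m/s = 6.645 km/s.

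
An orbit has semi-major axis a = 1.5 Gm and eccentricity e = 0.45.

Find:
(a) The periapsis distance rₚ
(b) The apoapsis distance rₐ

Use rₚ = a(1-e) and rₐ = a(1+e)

Convert to SI: a = 1.5 Gm = 1.5e+09 m.
(a) rₚ = a(1 − e) = 1.5e+09 · (1 − 0.45) = 1.5e+09 · 0.55 ≈ 8.25e+08 m = 825 Mm.
(b) rₐ = a(1 + e) = 1.5e+09 · (1 + 0.45) = 1.5e+09 · 1.45 ≈ 2.175e+09 m = 2.175 Gm.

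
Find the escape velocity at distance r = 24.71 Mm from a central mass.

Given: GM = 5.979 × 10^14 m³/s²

Convert to SI: r = 24.71 Mm = 2.471e+07 m.
Escape velocity comes from setting total energy to zero: ½v² − GM/r = 0 ⇒ v_esc = √(2GM / r).
v_esc = √(2 · 5.979e+14 / 2.471e+07) m/s ≈ 6957 m/s = 6.957 km/s.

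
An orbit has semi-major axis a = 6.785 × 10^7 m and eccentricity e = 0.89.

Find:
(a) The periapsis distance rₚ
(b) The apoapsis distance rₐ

(a) rₚ = a(1 − e) = 6.785e+07 · (1 − 0.89) = 6.785e+07 · 0.11 ≈ 7.463e+06 m = 7.463 × 10^6 m.
(b) rₐ = a(1 + e) = 6.785e+07 · (1 + 0.89) = 6.785e+07 · 1.89 ≈ 1.282e+08 m = 1.282 × 10^8 m.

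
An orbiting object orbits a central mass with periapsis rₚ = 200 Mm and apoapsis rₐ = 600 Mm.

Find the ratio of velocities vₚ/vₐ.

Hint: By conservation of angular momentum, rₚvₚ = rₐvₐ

Convert to SI: rₚ = 200 Mm = 2e+08 m; rₐ = 600 Mm = 6e+08 m.
Conservation of angular momentum gives rₚvₚ = rₐvₐ, so vₚ/vₐ = rₐ/rₚ.
vₚ/vₐ = 6e+08 / 2e+08 ≈ 3.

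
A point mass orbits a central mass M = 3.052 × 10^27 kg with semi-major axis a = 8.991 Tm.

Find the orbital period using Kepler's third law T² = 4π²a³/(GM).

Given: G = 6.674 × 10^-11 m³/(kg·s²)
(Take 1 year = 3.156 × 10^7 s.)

Convert to SI: a = 8.991 Tm = 8.991e+12 m.
GM = G · M = 6.674e-11 · 3.052e+27 = 2.0369e+17 m³/s².
Kepler's third law: T = 2π √(a³ / GM).
Substituting a = 8.991e+12 m and GM = 2.0369e+17 m³/s²:
T = 2π √((8.991e+12)³ / 2.0369e+17) s
T ≈ 3.753e+11 s = 1.189e+04 years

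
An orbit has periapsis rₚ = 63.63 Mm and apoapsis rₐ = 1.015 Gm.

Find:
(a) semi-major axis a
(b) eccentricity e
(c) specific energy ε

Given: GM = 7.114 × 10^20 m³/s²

Convert to SI: rₚ = 63.63 Mm = 6.363e+07 m; rₐ = 1.015 Gm = 1.015e+09 m.
(a) a = (rₚ + rₐ)/2 = (6.363e+07 + 1.015e+09)/2 ≈ 5.393e+08 m
(b) e = (rₐ − rₚ)/(rₐ + rₚ) = (1.015e+09 − 6.363e+07)/(1.015e+09 + 6.363e+07) ≈ 0.882
(c) With a = (rₚ + rₐ)/2 = 5.39315e+08 m, ε = −GM/(2a) = −7.114e+20/(2 · 5.39315e+08) J/kg ≈ -6.595e+11 J/kg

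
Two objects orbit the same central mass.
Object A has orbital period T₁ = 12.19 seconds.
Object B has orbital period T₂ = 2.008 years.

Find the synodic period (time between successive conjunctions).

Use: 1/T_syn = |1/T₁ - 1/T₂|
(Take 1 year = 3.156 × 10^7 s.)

Convert to SI: T₂ = 2.008 years = 6.33725e+07 s.
T_syn = |T₁ · T₂ / (T₁ − T₂)|.
T_syn = |12.19 · 6.33725e+07 / (12.19 − 6.33725e+07)| s ≈ 12.19 s = 12.19 seconds.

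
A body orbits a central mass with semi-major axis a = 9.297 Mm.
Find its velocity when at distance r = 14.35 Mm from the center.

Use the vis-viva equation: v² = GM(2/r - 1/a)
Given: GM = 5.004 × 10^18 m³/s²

Convert to SI: a = 9.297 Mm = 9.297e+06 m; r = 14.35 Mm = 1.435e+07 m.
Vis-viva: v = √(GM · (2/r − 1/a)).
2/r − 1/a = 2/1.435e+07 − 1/9.297e+06 = 3.18112e-08 m⁻¹.
v = √(5.004e+18 · 3.18112e-08) m/s ≈ 3.99e+05 m/s = 399 km/s.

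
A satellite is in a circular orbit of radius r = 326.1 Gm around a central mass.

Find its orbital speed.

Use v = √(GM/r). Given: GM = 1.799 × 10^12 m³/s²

Convert to SI: r = 326.1 Gm = 3.261e+11 m.
For a circular orbit, gravity supplies the centripetal force, so v = √(GM / r).
v = √(1.799e+12 / 3.261e+11) m/s ≈ 2.349 m/s = 2.349 m/s.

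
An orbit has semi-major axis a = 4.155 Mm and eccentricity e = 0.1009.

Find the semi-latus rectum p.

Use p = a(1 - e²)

Convert to SI: a = 4.155 Mm = 4.155e+06 m.
p = a (1 − e²).
p = 4.155e+06 · (1 − (0.1009)²) = 4.155e+06 · 0.989819 ≈ 4.113e+06 m = 4.113 Mm.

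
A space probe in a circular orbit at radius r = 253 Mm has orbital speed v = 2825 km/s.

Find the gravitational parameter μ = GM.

Convert to SI: r = 253 Mm = 2.53e+08 m; v = 2825 km/s = 2.825e+06 m/s.
For a circular orbit v² = GM/r, so GM = v² · r.
GM = (2.825e+06)² · 2.53e+08 m³/s² ≈ 2.019e+21 m³/s² = 2.019 × 10^21 m³/s².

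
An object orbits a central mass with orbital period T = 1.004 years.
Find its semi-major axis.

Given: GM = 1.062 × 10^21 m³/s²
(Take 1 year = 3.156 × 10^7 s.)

Convert to SI: T = 1.004 years = 3.16862e+07 s.
Invert Kepler's third law: a = (GM · T² / (4π²))^(1/3).
Substituting T = 3.16862e+07 s and GM = 1.062e+21 m³/s²:
a = (1.062e+21 · (3.16862e+07)² / (4π²))^(1/3) m
a ≈ 3e+11 m = 300 Gm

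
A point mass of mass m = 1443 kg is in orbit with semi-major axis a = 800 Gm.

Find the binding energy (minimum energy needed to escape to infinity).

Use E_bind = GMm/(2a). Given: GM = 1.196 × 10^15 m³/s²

Convert to SI: a = 800 Gm = 8e+11 m.
Total orbital energy is E = −GMm/(2a); binding energy is E_bind = −E = GMm/(2a).
E_bind = 1.196e+15 · 1443 / (2 · 8e+11) J ≈ 1.079e+06 J = 1.079 MJ.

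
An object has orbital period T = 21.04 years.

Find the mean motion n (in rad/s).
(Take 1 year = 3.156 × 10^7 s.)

Convert to SI: T = 21.04 years = 6.64022e+08 s.
n = 2π / T.
n = 2π / 6.64022e+08 s ≈ 9.462e-09 rad/s.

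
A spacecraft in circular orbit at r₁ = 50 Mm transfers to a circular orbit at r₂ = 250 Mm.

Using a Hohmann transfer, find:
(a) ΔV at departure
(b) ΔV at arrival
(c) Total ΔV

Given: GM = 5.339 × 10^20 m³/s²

Convert to SI: r₁ = 50 Mm = 5e+07 m; r₂ = 250 Mm = 2.5e+08 m.
Transfer semi-major axis: a_t = (r₁ + r₂)/2 = (5e+07 + 2.5e+08)/2 = 1.5e+08 m.
Circular speeds: v₁ = √(GM/r₁) = 3.26772e+06 m/s, v₂ = √(GM/r₂) = 1.46137e+06 m/s.
Transfer speeds (vis-viva v² = GM(2/r − 1/a_t)): v₁ᵗ = 4.21861e+06 m/s, v₂ᵗ = 843722 m/s.
(a) ΔV₁ = |v₁ᵗ − v₁| ≈ 9.509e+05 m/s = 950.9 km/s.
(b) ΔV₂ = |v₂ − v₂ᵗ| ≈ 6.176e+05 m/s = 617.6 km/s.
(c) ΔV_total = ΔV₁ + ΔV₂ ≈ 1.569e+06 m/s = 1569 km/s.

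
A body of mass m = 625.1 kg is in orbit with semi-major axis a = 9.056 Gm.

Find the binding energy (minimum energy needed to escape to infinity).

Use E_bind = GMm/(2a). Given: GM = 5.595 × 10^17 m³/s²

Convert to SI: a = 9.056 Gm = 9.056e+09 m.
Total orbital energy is E = −GMm/(2a); binding energy is E_bind = −E = GMm/(2a).
E_bind = 5.595e+17 · 625.1 / (2 · 9.056e+09) J ≈ 1.931e+10 J = 19.31 GJ.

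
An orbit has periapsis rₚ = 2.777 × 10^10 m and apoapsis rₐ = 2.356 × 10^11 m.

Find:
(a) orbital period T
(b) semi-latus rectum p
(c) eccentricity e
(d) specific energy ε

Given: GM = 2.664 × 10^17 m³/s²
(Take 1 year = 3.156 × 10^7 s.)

(a) With a = (rₚ + rₐ)/2 = 1.31685e+11 m, T = 2π √(a³/GM) = 2π √((1.31685e+11)³/2.664e+17) s ≈ 5.817e+08 s
(b) From a = (rₚ + rₐ)/2 = 1.31685e+11 m and e = (rₐ − rₚ)/(rₐ + rₚ) = 0.789118, p = a(1 − e²) = 1.31685e+11 · (1 − (0.789118)²) ≈ 4.968e+10 m
(c) e = (rₐ − rₚ)/(rₐ + rₚ) = (2.356e+11 − 2.777e+10)/(2.356e+11 + 2.777e+10) ≈ 0.7891
(d) With a = (rₚ + rₐ)/2 = 1.31685e+11 m, ε = −GM/(2a) = −2.664e+17/(2 · 1.31685e+11) J/kg ≈ -1.012e+06 J/kg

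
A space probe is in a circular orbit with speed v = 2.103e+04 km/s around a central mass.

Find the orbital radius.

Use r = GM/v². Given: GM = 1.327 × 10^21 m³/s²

Convert to SI: v = 2.103e+04 km/s = 2.103e+07 m/s.
For a circular orbit, v² = GM / r, so r = GM / v².
r = 1.327e+21 / (2.103e+07)² m ≈ 3e+06 m = 3 Mm.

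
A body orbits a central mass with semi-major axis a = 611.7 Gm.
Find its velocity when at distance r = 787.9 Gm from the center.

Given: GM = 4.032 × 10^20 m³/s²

Convert to SI: a = 611.7 Gm = 6.117e+11 m; r = 787.9 Gm = 7.879e+11 m.
Vis-viva: v = √(GM · (2/r − 1/a)).
2/r − 1/a = 2/7.879e+11 − 1/6.117e+11 = 9.03605e-13 m⁻¹.
v = √(4.032e+20 · 9.03605e-13) m/s ≈ 1.909e+04 m/s = 19.09 km/s.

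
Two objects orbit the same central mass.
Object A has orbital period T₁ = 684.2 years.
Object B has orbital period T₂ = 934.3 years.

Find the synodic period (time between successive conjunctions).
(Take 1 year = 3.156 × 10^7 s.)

Convert to SI: T₁ = 684.2 years = 2.15934e+10 s; T₂ = 934.3 years = 2.94865e+10 s.
T_syn = |T₁ · T₂ / (T₁ − T₂)|.
T_syn = |2.15934e+10 · 2.94865e+10 / (2.15934e+10 − 2.94865e+10)| s ≈ 8.067e+10 s = 2556 years.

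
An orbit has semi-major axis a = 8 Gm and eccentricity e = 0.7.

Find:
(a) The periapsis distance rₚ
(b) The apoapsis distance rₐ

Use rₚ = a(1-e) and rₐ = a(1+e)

Convert to SI: a = 8 Gm = 8e+09 m.
(a) rₚ = a(1 − e) = 8e+09 · (1 − 0.7) = 8e+09 · 0.3 ≈ 2.4e+09 m = 2.4 Gm.
(b) rₐ = a(1 + e) = 8e+09 · (1 + 0.7) = 8e+09 · 1.7 ≈ 1.36e+10 m = 13.6 Gm.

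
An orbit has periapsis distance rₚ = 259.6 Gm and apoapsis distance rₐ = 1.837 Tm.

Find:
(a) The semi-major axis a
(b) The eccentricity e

Convert to SI: rₚ = 259.6 Gm = 2.596e+11 m; rₐ = 1.837 Tm = 1.837e+12 m.
(a) a = (rₚ + rₐ) / 2 = (2.596e+11 + 1.837e+12) / 2 ≈ 1.048e+12 m = 1.048 Tm.
(b) e = (rₐ − rₚ) / (rₐ + rₚ) = (1.837e+12 − 2.596e+11) / (1.837e+12 + 2.596e+11) ≈ 0.7524.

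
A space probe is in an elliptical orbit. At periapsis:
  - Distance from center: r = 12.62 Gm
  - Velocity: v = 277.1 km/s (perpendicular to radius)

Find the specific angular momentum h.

Convert to SI: r = 12.62 Gm = 1.262e+10 m; v = 277.1 km/s = 277100 m/s.
With v perpendicular to r, h = r · v.
h = 1.262e+10 · 277100 m²/s ≈ 3.497e+15 m²/s.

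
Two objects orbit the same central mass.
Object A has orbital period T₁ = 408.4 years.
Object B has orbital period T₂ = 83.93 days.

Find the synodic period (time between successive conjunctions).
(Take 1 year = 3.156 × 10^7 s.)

Convert to SI: T₁ = 408.4 years = 1.28891e+10 s; T₂ = 83.93 days = 7.25155e+06 s.
T_syn = |T₁ · T₂ / (T₁ − T₂)|.
T_syn = |1.28891e+10 · 7.25155e+06 / (1.28891e+10 − 7.25155e+06)| s ≈ 7.256e+06 s = 83.98 days.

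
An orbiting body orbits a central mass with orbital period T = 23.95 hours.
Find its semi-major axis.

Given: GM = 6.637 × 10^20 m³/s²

Convert to SI: T = 23.95 hours = 86220 s.
Invert Kepler's third law: a = (GM · T² / (4π²))^(1/3).
Substituting T = 86220 s and GM = 6.637e+20 m³/s²:
a = (6.637e+20 · (86220)² / (4π²))^(1/3) m
a ≈ 5e+09 m = 5 Gm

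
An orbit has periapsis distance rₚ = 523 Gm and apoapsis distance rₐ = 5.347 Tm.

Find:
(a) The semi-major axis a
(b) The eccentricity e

Convert to SI: rₚ = 523 Gm = 5.23e+11 m; rₐ = 5.347 Tm = 5.347e+12 m.
(a) a = (rₚ + rₐ) / 2 = (5.23e+11 + 5.347e+12) / 2 ≈ 2.935e+12 m = 2.935 Tm.
(b) e = (rₐ − rₚ) / (rₐ + rₚ) = (5.347e+12 − 5.23e+11) / (5.347e+12 + 5.23e+11) ≈ 0.8218.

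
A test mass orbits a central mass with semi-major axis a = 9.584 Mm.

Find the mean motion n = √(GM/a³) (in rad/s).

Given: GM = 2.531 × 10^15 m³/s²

Convert to SI: a = 9.584 Mm = 9.584e+06 m.
n = √(GM / a³).
n = √(2.531e+15 / (9.584e+06)³) rad/s ≈ 0.001696 rad/s.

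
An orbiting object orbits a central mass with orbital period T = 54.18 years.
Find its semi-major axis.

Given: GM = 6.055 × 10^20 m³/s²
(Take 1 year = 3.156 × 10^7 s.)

Convert to SI: T = 54.18 years = 1.70992e+09 s.
Invert Kepler's third law: a = (GM · T² / (4π²))^(1/3).
Substituting T = 1.70992e+09 s and GM = 6.055e+20 m³/s²:
a = (6.055e+20 · (1.70992e+09)² / (4π²))^(1/3) m
a ≈ 3.553e+12 m = 3.553 Tm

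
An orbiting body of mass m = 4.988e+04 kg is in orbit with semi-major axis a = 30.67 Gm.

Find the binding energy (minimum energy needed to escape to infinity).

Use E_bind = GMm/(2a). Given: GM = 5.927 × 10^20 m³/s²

Convert to SI: a = 30.67 Gm = 3.067e+10 m.
Total orbital energy is E = −GMm/(2a); binding energy is E_bind = −E = GMm/(2a).
E_bind = 5.927e+20 · 4.988e+04 / (2 · 3.067e+10) J ≈ 4.82e+14 J = 482 TJ.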